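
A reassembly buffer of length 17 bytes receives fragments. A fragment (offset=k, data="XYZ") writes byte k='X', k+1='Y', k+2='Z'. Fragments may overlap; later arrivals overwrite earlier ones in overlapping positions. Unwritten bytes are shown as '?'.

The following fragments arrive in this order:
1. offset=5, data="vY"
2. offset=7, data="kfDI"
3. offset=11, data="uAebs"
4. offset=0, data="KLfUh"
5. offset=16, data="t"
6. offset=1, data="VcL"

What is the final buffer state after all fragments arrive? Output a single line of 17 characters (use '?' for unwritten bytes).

Fragment 1: offset=5 data="vY" -> buffer=?????vY??????????
Fragment 2: offset=7 data="kfDI" -> buffer=?????vYkfDI??????
Fragment 3: offset=11 data="uAebs" -> buffer=?????vYkfDIuAebs?
Fragment 4: offset=0 data="KLfUh" -> buffer=KLfUhvYkfDIuAebs?
Fragment 5: offset=16 data="t" -> buffer=KLfUhvYkfDIuAebst
Fragment 6: offset=1 data="VcL" -> buffer=KVcLhvYkfDIuAebst

Answer: KVcLhvYkfDIuAebst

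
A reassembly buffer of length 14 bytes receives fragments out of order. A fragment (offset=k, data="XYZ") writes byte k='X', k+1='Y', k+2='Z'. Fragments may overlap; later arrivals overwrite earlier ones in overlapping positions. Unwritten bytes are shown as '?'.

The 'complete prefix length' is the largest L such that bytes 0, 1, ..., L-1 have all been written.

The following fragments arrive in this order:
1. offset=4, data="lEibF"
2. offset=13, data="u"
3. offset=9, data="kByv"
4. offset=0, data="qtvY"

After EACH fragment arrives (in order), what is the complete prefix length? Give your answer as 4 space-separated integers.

Fragment 1: offset=4 data="lEibF" -> buffer=????lEibF????? -> prefix_len=0
Fragment 2: offset=13 data="u" -> buffer=????lEibF????u -> prefix_len=0
Fragment 3: offset=9 data="kByv" -> buffer=????lEibFkByvu -> prefix_len=0
Fragment 4: offset=0 data="qtvY" -> buffer=qtvYlEibFkByvu -> prefix_len=14

Answer: 0 0 0 14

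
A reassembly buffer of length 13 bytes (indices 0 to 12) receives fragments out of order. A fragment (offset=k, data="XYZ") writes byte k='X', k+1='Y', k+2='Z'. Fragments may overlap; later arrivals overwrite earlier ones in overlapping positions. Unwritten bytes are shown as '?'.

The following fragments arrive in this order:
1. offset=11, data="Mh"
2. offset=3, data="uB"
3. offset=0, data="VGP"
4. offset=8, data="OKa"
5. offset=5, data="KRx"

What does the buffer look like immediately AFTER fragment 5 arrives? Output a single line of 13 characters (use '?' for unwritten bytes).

Answer: VGPuBKRxOKaMh

Derivation:
Fragment 1: offset=11 data="Mh" -> buffer=???????????Mh
Fragment 2: offset=3 data="uB" -> buffer=???uB??????Mh
Fragment 3: offset=0 data="VGP" -> buffer=VGPuB??????Mh
Fragment 4: offset=8 data="OKa" -> buffer=VGPuB???OKaMh
Fragment 5: offset=5 data="KRx" -> buffer=VGPuBKRxOKaMh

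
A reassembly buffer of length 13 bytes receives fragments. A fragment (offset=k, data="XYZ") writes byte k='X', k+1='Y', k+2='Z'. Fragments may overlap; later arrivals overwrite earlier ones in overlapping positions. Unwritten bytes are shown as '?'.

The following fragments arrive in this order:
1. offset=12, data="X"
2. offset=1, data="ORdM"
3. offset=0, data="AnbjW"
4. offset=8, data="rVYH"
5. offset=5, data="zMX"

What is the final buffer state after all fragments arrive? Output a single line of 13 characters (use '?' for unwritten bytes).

Fragment 1: offset=12 data="X" -> buffer=????????????X
Fragment 2: offset=1 data="ORdM" -> buffer=?ORdM???????X
Fragment 3: offset=0 data="AnbjW" -> buffer=AnbjW???????X
Fragment 4: offset=8 data="rVYH" -> buffer=AnbjW???rVYHX
Fragment 5: offset=5 data="zMX" -> buffer=AnbjWzMXrVYHX

Answer: AnbjWzMXrVYHX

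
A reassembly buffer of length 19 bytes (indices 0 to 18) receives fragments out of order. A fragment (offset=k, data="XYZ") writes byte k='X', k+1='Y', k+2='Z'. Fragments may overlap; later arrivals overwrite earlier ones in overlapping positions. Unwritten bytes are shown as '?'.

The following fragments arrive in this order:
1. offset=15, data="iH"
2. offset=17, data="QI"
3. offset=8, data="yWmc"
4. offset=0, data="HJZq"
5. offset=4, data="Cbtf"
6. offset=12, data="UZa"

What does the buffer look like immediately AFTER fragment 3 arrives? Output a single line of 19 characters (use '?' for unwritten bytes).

Fragment 1: offset=15 data="iH" -> buffer=???????????????iH??
Fragment 2: offset=17 data="QI" -> buffer=???????????????iHQI
Fragment 3: offset=8 data="yWmc" -> buffer=????????yWmc???iHQI

Answer: ????????yWmc???iHQI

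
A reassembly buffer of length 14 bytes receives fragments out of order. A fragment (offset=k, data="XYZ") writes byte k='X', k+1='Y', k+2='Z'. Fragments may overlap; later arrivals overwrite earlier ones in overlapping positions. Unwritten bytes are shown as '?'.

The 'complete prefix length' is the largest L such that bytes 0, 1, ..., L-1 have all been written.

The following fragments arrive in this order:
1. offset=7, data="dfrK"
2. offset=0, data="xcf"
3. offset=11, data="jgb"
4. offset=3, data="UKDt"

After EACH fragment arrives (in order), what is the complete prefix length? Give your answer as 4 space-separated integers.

Answer: 0 3 3 14

Derivation:
Fragment 1: offset=7 data="dfrK" -> buffer=???????dfrK??? -> prefix_len=0
Fragment 2: offset=0 data="xcf" -> buffer=xcf????dfrK??? -> prefix_len=3
Fragment 3: offset=11 data="jgb" -> buffer=xcf????dfrKjgb -> prefix_len=3
Fragment 4: offset=3 data="UKDt" -> buffer=xcfUKDtdfrKjgb -> prefix_len=14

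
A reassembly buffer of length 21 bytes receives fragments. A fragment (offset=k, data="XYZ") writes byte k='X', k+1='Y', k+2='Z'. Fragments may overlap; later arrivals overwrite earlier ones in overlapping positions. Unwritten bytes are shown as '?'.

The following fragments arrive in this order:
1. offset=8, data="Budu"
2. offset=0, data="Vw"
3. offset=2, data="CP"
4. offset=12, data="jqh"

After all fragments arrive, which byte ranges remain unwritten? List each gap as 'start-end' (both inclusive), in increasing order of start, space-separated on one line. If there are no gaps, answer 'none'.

Answer: 4-7 15-20

Derivation:
Fragment 1: offset=8 len=4
Fragment 2: offset=0 len=2
Fragment 3: offset=2 len=2
Fragment 4: offset=12 len=3
Gaps: 4-7 15-20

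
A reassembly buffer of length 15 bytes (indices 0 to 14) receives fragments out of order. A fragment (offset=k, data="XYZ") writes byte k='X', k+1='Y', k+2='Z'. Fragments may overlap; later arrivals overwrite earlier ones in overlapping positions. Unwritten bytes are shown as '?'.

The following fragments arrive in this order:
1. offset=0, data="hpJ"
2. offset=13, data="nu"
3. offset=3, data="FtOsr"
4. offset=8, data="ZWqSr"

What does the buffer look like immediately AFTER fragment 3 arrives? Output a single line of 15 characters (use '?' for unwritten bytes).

Fragment 1: offset=0 data="hpJ" -> buffer=hpJ????????????
Fragment 2: offset=13 data="nu" -> buffer=hpJ??????????nu
Fragment 3: offset=3 data="FtOsr" -> buffer=hpJFtOsr?????nu

Answer: hpJFtOsr?????nu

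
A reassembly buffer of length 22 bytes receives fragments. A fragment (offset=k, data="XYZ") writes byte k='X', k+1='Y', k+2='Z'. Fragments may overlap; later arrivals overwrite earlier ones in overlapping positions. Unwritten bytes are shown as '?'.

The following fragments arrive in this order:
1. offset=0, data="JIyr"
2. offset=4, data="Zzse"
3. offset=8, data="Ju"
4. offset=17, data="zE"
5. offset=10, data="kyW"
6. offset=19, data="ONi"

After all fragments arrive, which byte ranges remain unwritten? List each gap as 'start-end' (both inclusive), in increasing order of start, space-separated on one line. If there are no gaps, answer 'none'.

Answer: 13-16

Derivation:
Fragment 1: offset=0 len=4
Fragment 2: offset=4 len=4
Fragment 3: offset=8 len=2
Fragment 4: offset=17 len=2
Fragment 5: offset=10 len=3
Fragment 6: offset=19 len=3
Gaps: 13-16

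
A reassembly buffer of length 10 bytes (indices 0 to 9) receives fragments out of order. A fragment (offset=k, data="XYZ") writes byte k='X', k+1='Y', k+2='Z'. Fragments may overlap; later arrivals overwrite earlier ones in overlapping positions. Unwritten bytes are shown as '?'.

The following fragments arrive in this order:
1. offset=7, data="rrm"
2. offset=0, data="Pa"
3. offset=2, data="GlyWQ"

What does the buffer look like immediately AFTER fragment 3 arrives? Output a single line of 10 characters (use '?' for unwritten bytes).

Fragment 1: offset=7 data="rrm" -> buffer=???????rrm
Fragment 2: offset=0 data="Pa" -> buffer=Pa?????rrm
Fragment 3: offset=2 data="GlyWQ" -> buffer=PaGlyWQrrm

Answer: PaGlyWQrrm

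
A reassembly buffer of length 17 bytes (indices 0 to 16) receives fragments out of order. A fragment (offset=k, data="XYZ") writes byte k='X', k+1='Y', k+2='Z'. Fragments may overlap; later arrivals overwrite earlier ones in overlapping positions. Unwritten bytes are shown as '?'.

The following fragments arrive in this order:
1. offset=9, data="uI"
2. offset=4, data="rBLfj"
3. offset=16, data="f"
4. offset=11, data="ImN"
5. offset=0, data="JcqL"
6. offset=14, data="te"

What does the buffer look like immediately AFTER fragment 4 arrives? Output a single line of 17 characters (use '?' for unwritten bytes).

Fragment 1: offset=9 data="uI" -> buffer=?????????uI??????
Fragment 2: offset=4 data="rBLfj" -> buffer=????rBLfjuI??????
Fragment 3: offset=16 data="f" -> buffer=????rBLfjuI?????f
Fragment 4: offset=11 data="ImN" -> buffer=????rBLfjuIImN??f

Answer: ????rBLfjuIImN??f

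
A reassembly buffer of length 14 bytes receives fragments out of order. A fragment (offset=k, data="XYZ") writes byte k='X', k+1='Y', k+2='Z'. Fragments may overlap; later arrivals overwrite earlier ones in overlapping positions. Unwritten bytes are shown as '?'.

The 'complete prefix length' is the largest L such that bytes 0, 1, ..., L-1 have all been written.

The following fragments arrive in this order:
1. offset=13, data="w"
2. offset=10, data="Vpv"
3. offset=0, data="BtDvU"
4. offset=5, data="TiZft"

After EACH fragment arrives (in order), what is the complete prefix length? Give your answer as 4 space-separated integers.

Answer: 0 0 5 14

Derivation:
Fragment 1: offset=13 data="w" -> buffer=?????????????w -> prefix_len=0
Fragment 2: offset=10 data="Vpv" -> buffer=??????????Vpvw -> prefix_len=0
Fragment 3: offset=0 data="BtDvU" -> buffer=BtDvU?????Vpvw -> prefix_len=5
Fragment 4: offset=5 data="TiZft" -> buffer=BtDvUTiZftVpvw -> prefix_len=14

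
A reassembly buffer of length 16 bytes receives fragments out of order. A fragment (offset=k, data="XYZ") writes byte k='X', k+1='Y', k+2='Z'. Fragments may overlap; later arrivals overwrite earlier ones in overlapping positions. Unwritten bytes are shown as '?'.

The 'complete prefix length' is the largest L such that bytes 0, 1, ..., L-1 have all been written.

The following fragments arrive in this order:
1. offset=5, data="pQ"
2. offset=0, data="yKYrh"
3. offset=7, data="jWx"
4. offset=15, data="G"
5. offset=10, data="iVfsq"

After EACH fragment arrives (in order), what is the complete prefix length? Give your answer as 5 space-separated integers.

Fragment 1: offset=5 data="pQ" -> buffer=?????pQ????????? -> prefix_len=0
Fragment 2: offset=0 data="yKYrh" -> buffer=yKYrhpQ????????? -> prefix_len=7
Fragment 3: offset=7 data="jWx" -> buffer=yKYrhpQjWx?????? -> prefix_len=10
Fragment 4: offset=15 data="G" -> buffer=yKYrhpQjWx?????G -> prefix_len=10
Fragment 5: offset=10 data="iVfsq" -> buffer=yKYrhpQjWxiVfsqG -> prefix_len=16

Answer: 0 7 10 10 16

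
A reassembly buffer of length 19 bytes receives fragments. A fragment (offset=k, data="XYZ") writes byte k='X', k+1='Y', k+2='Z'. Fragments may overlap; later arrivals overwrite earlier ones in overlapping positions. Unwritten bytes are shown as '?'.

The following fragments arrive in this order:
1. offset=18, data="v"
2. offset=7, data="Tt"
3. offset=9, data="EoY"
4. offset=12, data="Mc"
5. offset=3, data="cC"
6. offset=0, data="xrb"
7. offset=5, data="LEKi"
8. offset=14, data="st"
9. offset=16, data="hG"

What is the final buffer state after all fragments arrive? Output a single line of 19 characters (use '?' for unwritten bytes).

Answer: xrbcCLEKiEoYMcsthGv

Derivation:
Fragment 1: offset=18 data="v" -> buffer=??????????????????v
Fragment 2: offset=7 data="Tt" -> buffer=???????Tt?????????v
Fragment 3: offset=9 data="EoY" -> buffer=???????TtEoY??????v
Fragment 4: offset=12 data="Mc" -> buffer=???????TtEoYMc????v
Fragment 5: offset=3 data="cC" -> buffer=???cC??TtEoYMc????v
Fragment 6: offset=0 data="xrb" -> buffer=xrbcC??TtEoYMc????v
Fragment 7: offset=5 data="LEKi" -> buffer=xrbcCLEKiEoYMc????v
Fragment 8: offset=14 data="st" -> buffer=xrbcCLEKiEoYMcst??v
Fragment 9: offset=16 data="hG" -> buffer=xrbcCLEKiEoYMcsthGv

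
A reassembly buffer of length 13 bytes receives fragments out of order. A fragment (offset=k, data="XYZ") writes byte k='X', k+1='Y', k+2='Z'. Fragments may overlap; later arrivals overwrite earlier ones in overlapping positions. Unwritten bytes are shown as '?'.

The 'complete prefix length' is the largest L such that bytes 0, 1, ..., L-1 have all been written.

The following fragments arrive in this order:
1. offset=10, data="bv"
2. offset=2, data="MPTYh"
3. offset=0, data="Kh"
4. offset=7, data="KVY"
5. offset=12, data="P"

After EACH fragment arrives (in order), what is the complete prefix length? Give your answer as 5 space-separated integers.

Answer: 0 0 7 12 13

Derivation:
Fragment 1: offset=10 data="bv" -> buffer=??????????bv? -> prefix_len=0
Fragment 2: offset=2 data="MPTYh" -> buffer=??MPTYh???bv? -> prefix_len=0
Fragment 3: offset=0 data="Kh" -> buffer=KhMPTYh???bv? -> prefix_len=7
Fragment 4: offset=7 data="KVY" -> buffer=KhMPTYhKVYbv? -> prefix_len=12
Fragment 5: offset=12 data="P" -> buffer=KhMPTYhKVYbvP -> prefix_len=13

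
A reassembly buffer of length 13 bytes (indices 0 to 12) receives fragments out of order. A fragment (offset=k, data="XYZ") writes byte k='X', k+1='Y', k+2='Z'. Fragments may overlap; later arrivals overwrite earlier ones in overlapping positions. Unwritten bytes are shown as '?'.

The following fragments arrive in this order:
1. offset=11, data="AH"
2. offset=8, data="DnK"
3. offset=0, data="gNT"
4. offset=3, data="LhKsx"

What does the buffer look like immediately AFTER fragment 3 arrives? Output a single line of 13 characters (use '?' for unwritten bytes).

Fragment 1: offset=11 data="AH" -> buffer=???????????AH
Fragment 2: offset=8 data="DnK" -> buffer=????????DnKAH
Fragment 3: offset=0 data="gNT" -> buffer=gNT?????DnKAH

Answer: gNT?????DnKAH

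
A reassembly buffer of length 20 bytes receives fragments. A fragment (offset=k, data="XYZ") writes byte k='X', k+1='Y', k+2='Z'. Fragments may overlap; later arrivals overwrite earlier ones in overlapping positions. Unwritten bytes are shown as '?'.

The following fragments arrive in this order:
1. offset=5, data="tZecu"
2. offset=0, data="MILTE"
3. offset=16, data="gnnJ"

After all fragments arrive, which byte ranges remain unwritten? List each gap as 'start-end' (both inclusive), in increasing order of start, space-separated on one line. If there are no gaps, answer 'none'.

Fragment 1: offset=5 len=5
Fragment 2: offset=0 len=5
Fragment 3: offset=16 len=4
Gaps: 10-15

Answer: 10-15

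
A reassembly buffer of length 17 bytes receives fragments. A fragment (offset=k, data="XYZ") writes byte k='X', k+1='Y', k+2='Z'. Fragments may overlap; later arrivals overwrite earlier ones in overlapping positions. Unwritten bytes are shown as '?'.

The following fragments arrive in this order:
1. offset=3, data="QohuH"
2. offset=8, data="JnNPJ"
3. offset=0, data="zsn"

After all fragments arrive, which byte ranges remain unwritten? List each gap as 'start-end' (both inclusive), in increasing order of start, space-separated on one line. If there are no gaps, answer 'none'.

Answer: 13-16

Derivation:
Fragment 1: offset=3 len=5
Fragment 2: offset=8 len=5
Fragment 3: offset=0 len=3
Gaps: 13-16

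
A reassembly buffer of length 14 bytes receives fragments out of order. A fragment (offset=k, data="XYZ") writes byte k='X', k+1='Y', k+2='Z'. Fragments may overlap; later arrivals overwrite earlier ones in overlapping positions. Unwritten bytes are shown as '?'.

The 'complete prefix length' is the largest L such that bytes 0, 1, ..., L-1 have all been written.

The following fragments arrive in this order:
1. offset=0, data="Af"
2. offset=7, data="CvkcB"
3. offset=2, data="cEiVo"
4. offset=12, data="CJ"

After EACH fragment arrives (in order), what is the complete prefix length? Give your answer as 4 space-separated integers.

Answer: 2 2 12 14

Derivation:
Fragment 1: offset=0 data="Af" -> buffer=Af???????????? -> prefix_len=2
Fragment 2: offset=7 data="CvkcB" -> buffer=Af?????CvkcB?? -> prefix_len=2
Fragment 3: offset=2 data="cEiVo" -> buffer=AfcEiVoCvkcB?? -> prefix_len=12
Fragment 4: offset=12 data="CJ" -> buffer=AfcEiVoCvkcBCJ -> prefix_len=14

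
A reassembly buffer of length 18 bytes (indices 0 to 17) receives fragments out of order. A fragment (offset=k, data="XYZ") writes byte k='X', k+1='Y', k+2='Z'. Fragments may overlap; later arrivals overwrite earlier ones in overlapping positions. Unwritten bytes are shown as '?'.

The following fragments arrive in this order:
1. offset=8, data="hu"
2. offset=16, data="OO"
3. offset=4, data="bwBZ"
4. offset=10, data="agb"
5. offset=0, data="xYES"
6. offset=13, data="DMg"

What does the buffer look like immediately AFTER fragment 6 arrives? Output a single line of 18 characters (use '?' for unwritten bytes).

Answer: xYESbwBZhuagbDMgOO

Derivation:
Fragment 1: offset=8 data="hu" -> buffer=????????hu????????
Fragment 2: offset=16 data="OO" -> buffer=????????hu??????OO
Fragment 3: offset=4 data="bwBZ" -> buffer=????bwBZhu??????OO
Fragment 4: offset=10 data="agb" -> buffer=????bwBZhuagb???OO
Fragment 5: offset=0 data="xYES" -> buffer=xYESbwBZhuagb???OO
Fragment 6: offset=13 data="DMg" -> buffer=xYESbwBZhuagbDMgOO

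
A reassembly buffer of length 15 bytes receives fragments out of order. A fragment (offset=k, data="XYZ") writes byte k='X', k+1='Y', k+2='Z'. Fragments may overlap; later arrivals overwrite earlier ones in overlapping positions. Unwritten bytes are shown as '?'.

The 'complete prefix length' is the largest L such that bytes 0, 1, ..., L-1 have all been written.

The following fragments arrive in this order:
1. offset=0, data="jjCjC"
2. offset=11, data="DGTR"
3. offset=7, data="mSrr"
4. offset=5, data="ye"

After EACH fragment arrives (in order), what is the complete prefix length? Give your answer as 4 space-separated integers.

Answer: 5 5 5 15

Derivation:
Fragment 1: offset=0 data="jjCjC" -> buffer=jjCjC?????????? -> prefix_len=5
Fragment 2: offset=11 data="DGTR" -> buffer=jjCjC??????DGTR -> prefix_len=5
Fragment 3: offset=7 data="mSrr" -> buffer=jjCjC??mSrrDGTR -> prefix_len=5
Fragment 4: offset=5 data="ye" -> buffer=jjCjCyemSrrDGTR -> prefix_len=15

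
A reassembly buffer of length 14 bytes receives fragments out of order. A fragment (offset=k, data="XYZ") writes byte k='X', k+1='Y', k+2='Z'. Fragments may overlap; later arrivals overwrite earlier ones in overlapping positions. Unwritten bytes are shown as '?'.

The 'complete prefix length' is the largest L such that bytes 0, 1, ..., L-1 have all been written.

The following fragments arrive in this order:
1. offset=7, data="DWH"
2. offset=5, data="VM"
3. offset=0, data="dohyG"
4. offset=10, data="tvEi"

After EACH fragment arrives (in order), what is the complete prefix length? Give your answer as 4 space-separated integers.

Fragment 1: offset=7 data="DWH" -> buffer=???????DWH???? -> prefix_len=0
Fragment 2: offset=5 data="VM" -> buffer=?????VMDWH???? -> prefix_len=0
Fragment 3: offset=0 data="dohyG" -> buffer=dohyGVMDWH???? -> prefix_len=10
Fragment 4: offset=10 data="tvEi" -> buffer=dohyGVMDWHtvEi -> prefix_len=14

Answer: 0 0 10 14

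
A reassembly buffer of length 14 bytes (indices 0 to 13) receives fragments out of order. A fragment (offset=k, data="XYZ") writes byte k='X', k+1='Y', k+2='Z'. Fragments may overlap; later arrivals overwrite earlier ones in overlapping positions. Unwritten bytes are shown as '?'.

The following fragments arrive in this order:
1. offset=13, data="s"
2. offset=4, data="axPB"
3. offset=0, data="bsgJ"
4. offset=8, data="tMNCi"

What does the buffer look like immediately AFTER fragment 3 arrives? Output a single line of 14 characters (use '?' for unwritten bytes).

Fragment 1: offset=13 data="s" -> buffer=?????????????s
Fragment 2: offset=4 data="axPB" -> buffer=????axPB?????s
Fragment 3: offset=0 data="bsgJ" -> buffer=bsgJaxPB?????s

Answer: bsgJaxPB?????s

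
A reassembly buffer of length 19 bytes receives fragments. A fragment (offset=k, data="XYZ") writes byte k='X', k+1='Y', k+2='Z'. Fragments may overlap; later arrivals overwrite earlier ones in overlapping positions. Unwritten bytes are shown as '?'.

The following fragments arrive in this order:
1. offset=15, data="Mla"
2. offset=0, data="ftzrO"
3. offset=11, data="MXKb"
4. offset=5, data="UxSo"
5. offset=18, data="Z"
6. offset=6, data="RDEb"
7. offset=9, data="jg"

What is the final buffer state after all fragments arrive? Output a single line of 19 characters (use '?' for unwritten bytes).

Answer: ftzrOURDEjgMXKbMlaZ

Derivation:
Fragment 1: offset=15 data="Mla" -> buffer=???????????????Mla?
Fragment 2: offset=0 data="ftzrO" -> buffer=ftzrO??????????Mla?
Fragment 3: offset=11 data="MXKb" -> buffer=ftzrO??????MXKbMla?
Fragment 4: offset=5 data="UxSo" -> buffer=ftzrOUxSo??MXKbMla?
Fragment 5: offset=18 data="Z" -> buffer=ftzrOUxSo??MXKbMlaZ
Fragment 6: offset=6 data="RDEb" -> buffer=ftzrOURDEb?MXKbMlaZ
Fragment 7: offset=9 data="jg" -> buffer=ftzrOURDEjgMXKbMlaZ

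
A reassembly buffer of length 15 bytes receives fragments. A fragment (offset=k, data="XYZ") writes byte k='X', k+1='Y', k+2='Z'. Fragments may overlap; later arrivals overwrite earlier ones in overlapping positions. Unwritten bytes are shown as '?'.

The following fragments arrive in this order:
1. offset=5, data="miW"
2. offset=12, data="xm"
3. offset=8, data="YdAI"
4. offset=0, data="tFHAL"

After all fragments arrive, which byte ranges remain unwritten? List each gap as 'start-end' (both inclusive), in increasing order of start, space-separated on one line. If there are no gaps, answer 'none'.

Fragment 1: offset=5 len=3
Fragment 2: offset=12 len=2
Fragment 3: offset=8 len=4
Fragment 4: offset=0 len=5
Gaps: 14-14

Answer: 14-14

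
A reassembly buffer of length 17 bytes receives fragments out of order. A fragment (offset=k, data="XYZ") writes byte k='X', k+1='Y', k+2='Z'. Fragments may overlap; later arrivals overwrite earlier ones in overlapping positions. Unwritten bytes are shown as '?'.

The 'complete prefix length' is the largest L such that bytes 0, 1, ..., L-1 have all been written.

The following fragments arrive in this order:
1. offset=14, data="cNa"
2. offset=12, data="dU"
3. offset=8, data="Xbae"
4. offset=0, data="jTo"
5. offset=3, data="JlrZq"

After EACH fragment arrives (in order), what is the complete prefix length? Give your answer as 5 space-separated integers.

Answer: 0 0 0 3 17

Derivation:
Fragment 1: offset=14 data="cNa" -> buffer=??????????????cNa -> prefix_len=0
Fragment 2: offset=12 data="dU" -> buffer=????????????dUcNa -> prefix_len=0
Fragment 3: offset=8 data="Xbae" -> buffer=????????XbaedUcNa -> prefix_len=0
Fragment 4: offset=0 data="jTo" -> buffer=jTo?????XbaedUcNa -> prefix_len=3
Fragment 5: offset=3 data="JlrZq" -> buffer=jToJlrZqXbaedUcNa -> prefix_len=17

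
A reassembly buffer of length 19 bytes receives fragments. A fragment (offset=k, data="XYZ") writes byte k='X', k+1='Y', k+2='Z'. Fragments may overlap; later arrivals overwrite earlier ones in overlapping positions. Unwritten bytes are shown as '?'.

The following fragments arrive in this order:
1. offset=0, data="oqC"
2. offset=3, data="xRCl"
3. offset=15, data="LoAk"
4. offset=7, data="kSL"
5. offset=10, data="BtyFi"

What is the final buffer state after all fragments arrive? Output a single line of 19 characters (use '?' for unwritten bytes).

Answer: oqCxRClkSLBtyFiLoAk

Derivation:
Fragment 1: offset=0 data="oqC" -> buffer=oqC????????????????
Fragment 2: offset=3 data="xRCl" -> buffer=oqCxRCl????????????
Fragment 3: offset=15 data="LoAk" -> buffer=oqCxRCl????????LoAk
Fragment 4: offset=7 data="kSL" -> buffer=oqCxRClkSL?????LoAk
Fragment 5: offset=10 data="BtyFi" -> buffer=oqCxRClkSLBtyFiLoAk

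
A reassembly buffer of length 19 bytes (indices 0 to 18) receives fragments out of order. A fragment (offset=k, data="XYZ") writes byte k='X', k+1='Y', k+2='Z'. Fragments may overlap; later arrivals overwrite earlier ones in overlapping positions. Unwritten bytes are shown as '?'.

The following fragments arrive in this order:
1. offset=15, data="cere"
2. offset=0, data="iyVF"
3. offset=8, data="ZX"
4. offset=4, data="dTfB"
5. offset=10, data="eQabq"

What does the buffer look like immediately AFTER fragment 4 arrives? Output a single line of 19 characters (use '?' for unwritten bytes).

Answer: iyVFdTfBZX?????cere

Derivation:
Fragment 1: offset=15 data="cere" -> buffer=???????????????cere
Fragment 2: offset=0 data="iyVF" -> buffer=iyVF???????????cere
Fragment 3: offset=8 data="ZX" -> buffer=iyVF????ZX?????cere
Fragment 4: offset=4 data="dTfB" -> buffer=iyVFdTfBZX?????cere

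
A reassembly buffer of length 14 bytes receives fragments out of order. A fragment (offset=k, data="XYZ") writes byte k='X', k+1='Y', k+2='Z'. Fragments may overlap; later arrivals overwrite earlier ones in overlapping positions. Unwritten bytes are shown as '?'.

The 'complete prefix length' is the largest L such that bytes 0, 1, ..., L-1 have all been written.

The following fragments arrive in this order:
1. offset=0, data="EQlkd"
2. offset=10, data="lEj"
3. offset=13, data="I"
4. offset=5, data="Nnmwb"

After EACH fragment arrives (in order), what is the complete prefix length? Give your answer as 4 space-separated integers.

Answer: 5 5 5 14

Derivation:
Fragment 1: offset=0 data="EQlkd" -> buffer=EQlkd????????? -> prefix_len=5
Fragment 2: offset=10 data="lEj" -> buffer=EQlkd?????lEj? -> prefix_len=5
Fragment 3: offset=13 data="I" -> buffer=EQlkd?????lEjI -> prefix_len=5
Fragment 4: offset=5 data="Nnmwb" -> buffer=EQlkdNnmwblEjI -> prefix_len=14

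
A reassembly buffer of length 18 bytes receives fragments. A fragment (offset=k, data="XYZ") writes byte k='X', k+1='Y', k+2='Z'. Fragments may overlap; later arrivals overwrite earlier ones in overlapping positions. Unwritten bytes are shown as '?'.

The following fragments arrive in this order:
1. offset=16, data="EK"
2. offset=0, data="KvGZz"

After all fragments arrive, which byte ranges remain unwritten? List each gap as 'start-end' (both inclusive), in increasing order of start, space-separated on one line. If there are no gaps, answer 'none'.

Answer: 5-15

Derivation:
Fragment 1: offset=16 len=2
Fragment 2: offset=0 len=5
Gaps: 5-15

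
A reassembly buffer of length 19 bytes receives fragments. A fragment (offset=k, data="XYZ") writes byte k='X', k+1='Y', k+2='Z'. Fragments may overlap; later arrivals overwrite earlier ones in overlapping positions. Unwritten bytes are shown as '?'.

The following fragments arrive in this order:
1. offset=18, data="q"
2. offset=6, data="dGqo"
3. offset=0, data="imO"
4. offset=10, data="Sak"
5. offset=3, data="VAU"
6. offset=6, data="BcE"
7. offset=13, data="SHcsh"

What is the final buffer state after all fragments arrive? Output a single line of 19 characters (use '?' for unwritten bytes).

Answer: imOVAUBcEoSakSHcshq

Derivation:
Fragment 1: offset=18 data="q" -> buffer=??????????????????q
Fragment 2: offset=6 data="dGqo" -> buffer=??????dGqo????????q
Fragment 3: offset=0 data="imO" -> buffer=imO???dGqo????????q
Fragment 4: offset=10 data="Sak" -> buffer=imO???dGqoSak?????q
Fragment 5: offset=3 data="VAU" -> buffer=imOVAUdGqoSak?????q
Fragment 6: offset=6 data="BcE" -> buffer=imOVAUBcEoSak?????q
Fragment 7: offset=13 data="SHcsh" -> buffer=imOVAUBcEoSakSHcshq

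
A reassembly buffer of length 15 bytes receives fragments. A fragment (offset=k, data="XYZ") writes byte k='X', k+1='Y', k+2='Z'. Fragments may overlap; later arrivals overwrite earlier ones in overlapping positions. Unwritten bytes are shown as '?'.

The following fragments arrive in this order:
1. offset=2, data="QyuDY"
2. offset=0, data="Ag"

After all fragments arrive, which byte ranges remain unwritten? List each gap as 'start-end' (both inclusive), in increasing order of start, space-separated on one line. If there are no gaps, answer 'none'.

Fragment 1: offset=2 len=5
Fragment 2: offset=0 len=2
Gaps: 7-14

Answer: 7-14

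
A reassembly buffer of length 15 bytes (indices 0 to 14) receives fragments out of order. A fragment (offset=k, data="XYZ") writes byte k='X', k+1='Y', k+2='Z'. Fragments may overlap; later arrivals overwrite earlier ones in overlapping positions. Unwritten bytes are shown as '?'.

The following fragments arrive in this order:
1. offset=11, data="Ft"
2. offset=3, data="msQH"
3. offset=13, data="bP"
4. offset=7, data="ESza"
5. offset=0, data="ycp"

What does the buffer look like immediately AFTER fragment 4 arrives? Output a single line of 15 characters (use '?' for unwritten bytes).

Answer: ???msQHESzaFtbP

Derivation:
Fragment 1: offset=11 data="Ft" -> buffer=???????????Ft??
Fragment 2: offset=3 data="msQH" -> buffer=???msQH????Ft??
Fragment 3: offset=13 data="bP" -> buffer=???msQH????FtbP
Fragment 4: offset=7 data="ESza" -> buffer=???msQHESzaFtbP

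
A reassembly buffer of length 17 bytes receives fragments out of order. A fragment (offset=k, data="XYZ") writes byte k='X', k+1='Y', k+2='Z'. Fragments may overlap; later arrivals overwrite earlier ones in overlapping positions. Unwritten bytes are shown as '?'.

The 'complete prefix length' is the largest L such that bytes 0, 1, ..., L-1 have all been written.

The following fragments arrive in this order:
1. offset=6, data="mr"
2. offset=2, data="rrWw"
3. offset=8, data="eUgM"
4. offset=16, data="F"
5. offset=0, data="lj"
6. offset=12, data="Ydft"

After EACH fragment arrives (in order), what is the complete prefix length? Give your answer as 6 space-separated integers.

Answer: 0 0 0 0 12 17

Derivation:
Fragment 1: offset=6 data="mr" -> buffer=??????mr????????? -> prefix_len=0
Fragment 2: offset=2 data="rrWw" -> buffer=??rrWwmr????????? -> prefix_len=0
Fragment 3: offset=8 data="eUgM" -> buffer=??rrWwmreUgM????? -> prefix_len=0
Fragment 4: offset=16 data="F" -> buffer=??rrWwmreUgM????F -> prefix_len=0
Fragment 5: offset=0 data="lj" -> buffer=ljrrWwmreUgM????F -> prefix_len=12
Fragment 6: offset=12 data="Ydft" -> buffer=ljrrWwmreUgMYdftF -> prefix_len=17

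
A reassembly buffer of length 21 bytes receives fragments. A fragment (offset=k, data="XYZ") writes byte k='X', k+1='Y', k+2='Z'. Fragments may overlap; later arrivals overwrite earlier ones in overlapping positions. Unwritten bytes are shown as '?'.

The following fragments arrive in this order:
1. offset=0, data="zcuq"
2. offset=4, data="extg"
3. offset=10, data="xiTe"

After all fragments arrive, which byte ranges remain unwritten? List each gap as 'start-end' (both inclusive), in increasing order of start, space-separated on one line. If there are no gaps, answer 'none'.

Fragment 1: offset=0 len=4
Fragment 2: offset=4 len=4
Fragment 3: offset=10 len=4
Gaps: 8-9 14-20

Answer: 8-9 14-20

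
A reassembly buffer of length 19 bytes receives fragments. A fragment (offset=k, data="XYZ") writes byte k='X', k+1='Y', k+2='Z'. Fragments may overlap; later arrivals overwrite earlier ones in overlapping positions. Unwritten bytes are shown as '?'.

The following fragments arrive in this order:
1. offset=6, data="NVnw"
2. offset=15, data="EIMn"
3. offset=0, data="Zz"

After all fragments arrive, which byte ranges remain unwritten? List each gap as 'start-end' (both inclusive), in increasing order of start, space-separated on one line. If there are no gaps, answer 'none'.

Answer: 2-5 10-14

Derivation:
Fragment 1: offset=6 len=4
Fragment 2: offset=15 len=4
Fragment 3: offset=0 len=2
Gaps: 2-5 10-14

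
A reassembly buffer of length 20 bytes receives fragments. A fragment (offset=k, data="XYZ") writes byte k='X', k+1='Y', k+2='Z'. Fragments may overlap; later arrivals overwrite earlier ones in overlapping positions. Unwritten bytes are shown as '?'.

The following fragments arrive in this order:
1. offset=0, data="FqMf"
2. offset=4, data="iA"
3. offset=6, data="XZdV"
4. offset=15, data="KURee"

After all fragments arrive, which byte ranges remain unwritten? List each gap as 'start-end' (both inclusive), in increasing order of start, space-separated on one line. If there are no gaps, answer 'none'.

Answer: 10-14

Derivation:
Fragment 1: offset=0 len=4
Fragment 2: offset=4 len=2
Fragment 3: offset=6 len=4
Fragment 4: offset=15 len=5
Gaps: 10-14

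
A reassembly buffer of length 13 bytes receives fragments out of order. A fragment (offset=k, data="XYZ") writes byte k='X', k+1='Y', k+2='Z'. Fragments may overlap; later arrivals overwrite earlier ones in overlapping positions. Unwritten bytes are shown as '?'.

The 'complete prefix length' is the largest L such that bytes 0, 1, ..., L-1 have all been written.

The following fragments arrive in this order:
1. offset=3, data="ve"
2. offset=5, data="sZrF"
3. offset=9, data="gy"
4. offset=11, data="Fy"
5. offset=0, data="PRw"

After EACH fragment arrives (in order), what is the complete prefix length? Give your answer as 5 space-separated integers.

Fragment 1: offset=3 data="ve" -> buffer=???ve???????? -> prefix_len=0
Fragment 2: offset=5 data="sZrF" -> buffer=???vesZrF???? -> prefix_len=0
Fragment 3: offset=9 data="gy" -> buffer=???vesZrFgy?? -> prefix_len=0
Fragment 4: offset=11 data="Fy" -> buffer=???vesZrFgyFy -> prefix_len=0
Fragment 5: offset=0 data="PRw" -> buffer=PRwvesZrFgyFy -> prefix_len=13

Answer: 0 0 0 0 13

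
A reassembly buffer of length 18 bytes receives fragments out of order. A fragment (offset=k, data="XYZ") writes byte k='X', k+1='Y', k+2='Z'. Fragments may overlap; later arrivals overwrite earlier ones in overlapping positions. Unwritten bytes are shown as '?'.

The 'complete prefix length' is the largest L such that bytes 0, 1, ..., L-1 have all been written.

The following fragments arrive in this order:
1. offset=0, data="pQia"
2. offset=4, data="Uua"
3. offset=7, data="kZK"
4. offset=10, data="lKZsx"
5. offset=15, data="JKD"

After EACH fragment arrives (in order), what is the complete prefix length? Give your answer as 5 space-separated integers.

Answer: 4 7 10 15 18

Derivation:
Fragment 1: offset=0 data="pQia" -> buffer=pQia?????????????? -> prefix_len=4
Fragment 2: offset=4 data="Uua" -> buffer=pQiaUua??????????? -> prefix_len=7
Fragment 3: offset=7 data="kZK" -> buffer=pQiaUuakZK???????? -> prefix_len=10
Fragment 4: offset=10 data="lKZsx" -> buffer=pQiaUuakZKlKZsx??? -> prefix_len=15
Fragment 5: offset=15 data="JKD" -> buffer=pQiaUuakZKlKZsxJKD -> prefix_len=18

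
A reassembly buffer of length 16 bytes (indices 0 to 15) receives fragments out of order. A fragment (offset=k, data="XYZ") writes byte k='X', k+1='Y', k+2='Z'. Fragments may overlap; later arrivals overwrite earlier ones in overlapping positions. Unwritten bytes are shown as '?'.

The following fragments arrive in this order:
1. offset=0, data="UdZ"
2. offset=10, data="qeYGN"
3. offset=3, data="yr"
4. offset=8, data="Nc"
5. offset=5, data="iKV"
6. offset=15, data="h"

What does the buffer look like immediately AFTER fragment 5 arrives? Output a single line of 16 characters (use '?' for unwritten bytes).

Answer: UdZyriKVNcqeYGN?

Derivation:
Fragment 1: offset=0 data="UdZ" -> buffer=UdZ?????????????
Fragment 2: offset=10 data="qeYGN" -> buffer=UdZ???????qeYGN?
Fragment 3: offset=3 data="yr" -> buffer=UdZyr?????qeYGN?
Fragment 4: offset=8 data="Nc" -> buffer=UdZyr???NcqeYGN?
Fragment 5: offset=5 data="iKV" -> buffer=UdZyriKVNcqeYGN?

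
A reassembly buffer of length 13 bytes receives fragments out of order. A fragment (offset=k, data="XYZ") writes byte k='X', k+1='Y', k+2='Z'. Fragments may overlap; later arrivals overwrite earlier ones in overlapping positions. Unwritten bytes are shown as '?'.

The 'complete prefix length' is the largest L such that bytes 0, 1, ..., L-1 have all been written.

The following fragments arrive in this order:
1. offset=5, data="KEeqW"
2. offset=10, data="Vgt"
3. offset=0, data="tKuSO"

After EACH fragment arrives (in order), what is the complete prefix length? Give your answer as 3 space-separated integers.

Fragment 1: offset=5 data="KEeqW" -> buffer=?????KEeqW??? -> prefix_len=0
Fragment 2: offset=10 data="Vgt" -> buffer=?????KEeqWVgt -> prefix_len=0
Fragment 3: offset=0 data="tKuSO" -> buffer=tKuSOKEeqWVgt -> prefix_len=13

Answer: 0 0 13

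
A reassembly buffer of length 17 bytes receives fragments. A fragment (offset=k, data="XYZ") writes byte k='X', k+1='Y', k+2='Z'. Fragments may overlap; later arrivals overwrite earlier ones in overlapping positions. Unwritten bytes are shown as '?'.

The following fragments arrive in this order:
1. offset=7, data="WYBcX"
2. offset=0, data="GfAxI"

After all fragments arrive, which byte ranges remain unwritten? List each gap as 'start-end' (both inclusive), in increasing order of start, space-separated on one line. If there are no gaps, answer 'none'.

Fragment 1: offset=7 len=5
Fragment 2: offset=0 len=5
Gaps: 5-6 12-16

Answer: 5-6 12-16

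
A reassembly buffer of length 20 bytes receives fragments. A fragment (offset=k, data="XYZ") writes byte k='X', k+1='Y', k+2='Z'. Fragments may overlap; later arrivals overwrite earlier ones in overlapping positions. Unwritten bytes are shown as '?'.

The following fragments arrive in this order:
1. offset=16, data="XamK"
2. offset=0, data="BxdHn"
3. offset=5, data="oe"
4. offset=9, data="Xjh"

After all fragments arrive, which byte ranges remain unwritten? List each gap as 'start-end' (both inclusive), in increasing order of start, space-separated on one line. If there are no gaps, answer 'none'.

Answer: 7-8 12-15

Derivation:
Fragment 1: offset=16 len=4
Fragment 2: offset=0 len=5
Fragment 3: offset=5 len=2
Fragment 4: offset=9 len=3
Gaps: 7-8 12-15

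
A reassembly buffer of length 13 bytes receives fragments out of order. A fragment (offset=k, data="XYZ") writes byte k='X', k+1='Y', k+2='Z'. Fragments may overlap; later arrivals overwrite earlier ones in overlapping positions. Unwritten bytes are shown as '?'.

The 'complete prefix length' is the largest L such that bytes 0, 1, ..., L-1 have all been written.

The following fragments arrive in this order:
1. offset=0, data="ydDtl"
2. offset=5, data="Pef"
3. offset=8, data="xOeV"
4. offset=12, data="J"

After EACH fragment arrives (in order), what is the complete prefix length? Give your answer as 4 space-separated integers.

Answer: 5 8 12 13

Derivation:
Fragment 1: offset=0 data="ydDtl" -> buffer=ydDtl???????? -> prefix_len=5
Fragment 2: offset=5 data="Pef" -> buffer=ydDtlPef????? -> prefix_len=8
Fragment 3: offset=8 data="xOeV" -> buffer=ydDtlPefxOeV? -> prefix_len=12
Fragment 4: offset=12 data="J" -> buffer=ydDtlPefxOeVJ -> prefix_len=13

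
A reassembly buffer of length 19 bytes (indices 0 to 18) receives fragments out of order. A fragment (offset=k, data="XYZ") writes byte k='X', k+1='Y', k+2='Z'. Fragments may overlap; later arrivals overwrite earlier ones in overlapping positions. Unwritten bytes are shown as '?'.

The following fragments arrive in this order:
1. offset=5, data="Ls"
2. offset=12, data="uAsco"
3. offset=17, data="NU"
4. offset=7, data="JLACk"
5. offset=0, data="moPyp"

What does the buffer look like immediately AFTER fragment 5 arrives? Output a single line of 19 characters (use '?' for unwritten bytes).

Answer: moPypLsJLACkuAscoNU

Derivation:
Fragment 1: offset=5 data="Ls" -> buffer=?????Ls????????????
Fragment 2: offset=12 data="uAsco" -> buffer=?????Ls?????uAsco??
Fragment 3: offset=17 data="NU" -> buffer=?????Ls?????uAscoNU
Fragment 4: offset=7 data="JLACk" -> buffer=?????LsJLACkuAscoNU
Fragment 5: offset=0 data="moPyp" -> buffer=moPypLsJLACkuAscoNU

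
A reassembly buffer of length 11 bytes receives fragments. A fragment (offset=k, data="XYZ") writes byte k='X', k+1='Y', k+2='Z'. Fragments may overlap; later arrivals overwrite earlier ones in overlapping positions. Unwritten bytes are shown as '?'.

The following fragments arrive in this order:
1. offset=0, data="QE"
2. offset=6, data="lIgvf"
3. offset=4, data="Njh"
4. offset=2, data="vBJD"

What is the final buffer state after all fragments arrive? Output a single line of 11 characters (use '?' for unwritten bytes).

Answer: QEvBJDhIgvf

Derivation:
Fragment 1: offset=0 data="QE" -> buffer=QE?????????
Fragment 2: offset=6 data="lIgvf" -> buffer=QE????lIgvf
Fragment 3: offset=4 data="Njh" -> buffer=QE??NjhIgvf
Fragment 4: offset=2 data="vBJD" -> buffer=QEvBJDhIgvf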